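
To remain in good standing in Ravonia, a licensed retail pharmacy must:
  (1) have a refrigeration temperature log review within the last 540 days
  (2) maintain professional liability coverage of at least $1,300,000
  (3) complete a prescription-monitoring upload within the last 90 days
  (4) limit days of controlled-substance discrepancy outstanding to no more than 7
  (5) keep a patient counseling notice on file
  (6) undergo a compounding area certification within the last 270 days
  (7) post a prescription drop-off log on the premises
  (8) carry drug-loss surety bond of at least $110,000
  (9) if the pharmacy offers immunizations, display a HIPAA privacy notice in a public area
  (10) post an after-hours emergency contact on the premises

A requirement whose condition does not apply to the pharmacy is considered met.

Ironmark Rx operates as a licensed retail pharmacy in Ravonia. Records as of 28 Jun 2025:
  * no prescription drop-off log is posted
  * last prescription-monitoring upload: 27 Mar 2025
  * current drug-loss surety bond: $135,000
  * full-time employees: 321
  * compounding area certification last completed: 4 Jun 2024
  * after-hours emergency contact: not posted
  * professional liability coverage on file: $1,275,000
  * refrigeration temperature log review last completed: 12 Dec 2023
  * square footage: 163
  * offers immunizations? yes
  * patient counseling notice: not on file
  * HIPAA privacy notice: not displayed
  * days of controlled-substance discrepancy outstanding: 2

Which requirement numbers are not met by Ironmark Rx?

1. refrigeration temperature log review 564 days ago vs limit 540 → not met
2. professional liability coverage $1,275,000 < $1,300,000 → not met
3. prescription-monitoring upload 93 days ago vs limit 90 → not met
4. days of controlled-substance discrepancy outstanding 2 ≤ 7 → met
5. patient counseling notice absent → not met
6. compounding area certification 389 days ago vs limit 270 → not met
7. prescription drop-off log absent → not met
8. drug-loss surety bond $135,000 ≥ $110,000 → met
9. condition 'offers immunizations' holds; HIPAA privacy notice absent → not met
10. after-hours emergency contact absent → not met
Not met: 1, 2, 3, 5, 6, 7, 9, 10

1, 2, 3, 5, 6, 7, 9, 10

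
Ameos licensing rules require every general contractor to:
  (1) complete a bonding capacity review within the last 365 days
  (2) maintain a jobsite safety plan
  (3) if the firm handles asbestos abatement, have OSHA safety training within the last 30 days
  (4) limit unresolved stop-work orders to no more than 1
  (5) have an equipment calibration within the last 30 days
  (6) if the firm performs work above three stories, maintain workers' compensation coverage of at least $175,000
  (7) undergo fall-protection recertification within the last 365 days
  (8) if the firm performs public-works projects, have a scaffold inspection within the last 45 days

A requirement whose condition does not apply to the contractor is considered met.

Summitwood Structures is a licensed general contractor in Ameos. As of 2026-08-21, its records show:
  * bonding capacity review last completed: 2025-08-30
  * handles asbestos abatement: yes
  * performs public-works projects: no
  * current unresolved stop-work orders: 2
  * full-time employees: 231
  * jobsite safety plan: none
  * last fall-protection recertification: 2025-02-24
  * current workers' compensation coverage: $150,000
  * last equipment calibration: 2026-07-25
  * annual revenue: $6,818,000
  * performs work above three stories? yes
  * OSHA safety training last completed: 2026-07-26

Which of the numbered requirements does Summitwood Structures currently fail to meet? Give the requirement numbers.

1. bonding capacity review 356 days ago vs limit 365 → met
2. jobsite safety plan absent → not met
3. condition 'handles asbestos abatement' holds; OSHA safety training 26 days ago vs limit 30 → met
4. unresolved stop-work orders 2 > 1 → not met
5. equipment calibration 27 days ago vs limit 30 → met
6. condition 'performs work above three stories' holds; workers' compensation coverage $150,000 < $175,000 → not met
7. fall-protection recertification 543 days ago vs limit 365 → not met
8. condition 'performs public-works projects' does not hold → requirement n/a → met
Not met: 2, 4, 6, 7

2, 4, 6, 7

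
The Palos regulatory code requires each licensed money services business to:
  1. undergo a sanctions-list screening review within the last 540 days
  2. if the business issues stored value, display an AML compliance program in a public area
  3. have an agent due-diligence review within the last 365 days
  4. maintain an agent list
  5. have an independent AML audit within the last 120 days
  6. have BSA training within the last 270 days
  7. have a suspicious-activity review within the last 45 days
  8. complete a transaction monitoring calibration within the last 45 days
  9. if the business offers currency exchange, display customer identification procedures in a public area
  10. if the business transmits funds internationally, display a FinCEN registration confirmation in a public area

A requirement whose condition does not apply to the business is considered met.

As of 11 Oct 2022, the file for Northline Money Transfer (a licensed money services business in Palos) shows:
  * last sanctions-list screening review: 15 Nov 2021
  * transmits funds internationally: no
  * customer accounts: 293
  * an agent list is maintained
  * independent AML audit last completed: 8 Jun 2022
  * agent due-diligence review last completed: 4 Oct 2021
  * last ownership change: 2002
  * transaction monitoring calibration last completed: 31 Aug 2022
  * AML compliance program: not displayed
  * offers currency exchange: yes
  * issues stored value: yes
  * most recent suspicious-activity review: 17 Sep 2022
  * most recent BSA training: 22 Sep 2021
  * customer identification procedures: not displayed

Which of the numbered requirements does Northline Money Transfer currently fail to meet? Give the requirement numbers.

2, 3, 5, 6, 9

1. sanctions-list screening review 330 days ago vs limit 540 → met
2. condition 'issues stored value' holds; AML compliance program absent → not met
3. agent due-diligence review 372 days ago vs limit 365 → not met
4. agent list present → met
5. independent AML audit 125 days ago vs limit 120 → not met
6. BSA training 384 days ago vs limit 270 → not met
7. suspicious-activity review 24 days ago vs limit 45 → met
8. transaction monitoring calibration 41 days ago vs limit 45 → met
9. condition 'offers currency exchange' holds; customer identification procedures absent → not met
10. condition 'transmits funds internationally' does not hold → requirement n/a → met
Not met: 2, 3, 5, 6, 9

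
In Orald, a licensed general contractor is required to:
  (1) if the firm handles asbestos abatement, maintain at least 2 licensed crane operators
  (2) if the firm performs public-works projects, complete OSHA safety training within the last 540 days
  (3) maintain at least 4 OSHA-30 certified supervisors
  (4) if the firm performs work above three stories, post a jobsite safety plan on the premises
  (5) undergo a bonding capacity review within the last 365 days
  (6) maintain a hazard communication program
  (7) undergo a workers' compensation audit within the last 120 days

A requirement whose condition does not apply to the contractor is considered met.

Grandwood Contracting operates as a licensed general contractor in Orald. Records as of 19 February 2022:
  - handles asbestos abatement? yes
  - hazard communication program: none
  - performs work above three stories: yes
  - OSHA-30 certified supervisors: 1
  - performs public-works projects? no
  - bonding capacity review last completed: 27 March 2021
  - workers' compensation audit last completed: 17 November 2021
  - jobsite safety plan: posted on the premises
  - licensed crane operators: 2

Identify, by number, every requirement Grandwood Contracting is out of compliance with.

1. condition 'handles asbestos abatement' holds; licensed crane operators 2 ≥ 2 → met
2. condition 'performs public-works projects' does not hold → requirement n/a → met
3. OSHA-30 certified supervisors 1 < 4 → not met
4. condition 'performs work above three stories' holds; jobsite safety plan present → met
5. bonding capacity review 329 days ago vs limit 365 → met
6. hazard communication program absent → not met
7. workers' compensation audit 94 days ago vs limit 120 → met
Not met: 3, 6

3, 6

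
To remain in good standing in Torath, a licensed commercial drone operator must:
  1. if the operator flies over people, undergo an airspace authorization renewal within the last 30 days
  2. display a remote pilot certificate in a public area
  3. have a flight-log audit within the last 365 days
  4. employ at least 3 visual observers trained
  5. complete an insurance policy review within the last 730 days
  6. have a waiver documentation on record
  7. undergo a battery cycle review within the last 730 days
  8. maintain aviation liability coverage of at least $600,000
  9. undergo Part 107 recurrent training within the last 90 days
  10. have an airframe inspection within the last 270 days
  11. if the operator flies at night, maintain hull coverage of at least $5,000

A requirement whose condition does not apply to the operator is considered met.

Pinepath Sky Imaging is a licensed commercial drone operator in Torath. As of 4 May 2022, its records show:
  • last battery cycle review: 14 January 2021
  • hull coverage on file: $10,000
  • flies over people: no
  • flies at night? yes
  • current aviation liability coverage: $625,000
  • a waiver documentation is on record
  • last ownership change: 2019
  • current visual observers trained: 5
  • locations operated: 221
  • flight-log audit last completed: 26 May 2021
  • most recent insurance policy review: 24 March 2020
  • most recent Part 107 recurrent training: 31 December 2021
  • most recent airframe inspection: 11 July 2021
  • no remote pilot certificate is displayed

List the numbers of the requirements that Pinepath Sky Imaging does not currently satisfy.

2, 5, 9, 10

1. condition 'flies over people' does not hold → requirement n/a → met
2. remote pilot certificate absent → not met
3. flight-log audit 343 days ago vs limit 365 → met
4. visual observers trained 5 ≥ 3 → met
5. insurance policy review 771 days ago vs limit 730 → not met
6. waiver documentation present → met
7. battery cycle review 475 days ago vs limit 730 → met
8. aviation liability coverage $625,000 ≥ $600,000 → met
9. Part 107 recurrent training 124 days ago vs limit 90 → not met
10. airframe inspection 297 days ago vs limit 270 → not met
11. condition 'flies at night' holds; hull coverage $10,000 ≥ $5,000 → met
Not met: 2, 5, 9, 10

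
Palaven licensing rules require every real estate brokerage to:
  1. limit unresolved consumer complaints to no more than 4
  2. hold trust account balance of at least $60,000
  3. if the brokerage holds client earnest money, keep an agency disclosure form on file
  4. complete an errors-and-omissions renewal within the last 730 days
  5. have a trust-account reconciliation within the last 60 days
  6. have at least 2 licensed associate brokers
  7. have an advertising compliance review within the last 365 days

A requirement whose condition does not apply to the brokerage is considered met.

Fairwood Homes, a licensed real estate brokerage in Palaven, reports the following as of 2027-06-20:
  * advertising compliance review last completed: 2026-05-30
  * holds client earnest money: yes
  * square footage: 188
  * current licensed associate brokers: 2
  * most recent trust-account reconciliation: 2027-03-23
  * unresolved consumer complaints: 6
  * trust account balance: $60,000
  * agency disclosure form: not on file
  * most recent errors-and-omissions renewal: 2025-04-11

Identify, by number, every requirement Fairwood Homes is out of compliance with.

1. unresolved consumer complaints 6 > 4 → not met
2. trust account balance $60,000 ≥ $60,000 → met
3. condition 'holds client earnest money' holds; agency disclosure form absent → not met
4. errors-and-omissions renewal 800 days ago vs limit 730 → not met
5. trust-account reconciliation 89 days ago vs limit 60 → not met
6. licensed associate brokers 2 ≥ 2 → met
7. advertising compliance review 386 days ago vs limit 365 → not met
Not met: 1, 3, 4, 5, 7

1, 3, 4, 5, 7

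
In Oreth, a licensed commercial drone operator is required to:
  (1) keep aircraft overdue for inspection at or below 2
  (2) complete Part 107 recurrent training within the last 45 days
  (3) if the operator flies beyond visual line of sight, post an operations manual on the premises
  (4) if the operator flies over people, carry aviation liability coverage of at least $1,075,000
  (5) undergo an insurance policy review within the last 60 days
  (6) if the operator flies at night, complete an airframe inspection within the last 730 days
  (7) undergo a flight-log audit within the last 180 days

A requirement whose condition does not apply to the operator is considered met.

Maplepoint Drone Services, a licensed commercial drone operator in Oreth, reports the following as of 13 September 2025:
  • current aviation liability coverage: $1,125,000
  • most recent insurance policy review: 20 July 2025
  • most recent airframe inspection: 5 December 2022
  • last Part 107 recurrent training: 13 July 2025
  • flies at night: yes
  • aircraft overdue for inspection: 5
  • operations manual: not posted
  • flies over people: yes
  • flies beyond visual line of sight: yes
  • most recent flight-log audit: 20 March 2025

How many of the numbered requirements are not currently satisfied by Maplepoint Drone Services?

1. aircraft overdue for inspection 5 > 2 → not met
2. Part 107 recurrent training 62 days ago vs limit 45 → not met
3. condition 'flies beyond visual line of sight' holds; operations manual absent → not met
4. condition 'flies over people' holds; aviation liability coverage $1,125,000 ≥ $1,075,000 → met
5. insurance policy review 55 days ago vs limit 60 → met
6. condition 'flies at night' holds; airframe inspection 1013 days ago vs limit 730 → not met
7. flight-log audit 177 days ago vs limit 180 → met
Not met: 4 of 7

4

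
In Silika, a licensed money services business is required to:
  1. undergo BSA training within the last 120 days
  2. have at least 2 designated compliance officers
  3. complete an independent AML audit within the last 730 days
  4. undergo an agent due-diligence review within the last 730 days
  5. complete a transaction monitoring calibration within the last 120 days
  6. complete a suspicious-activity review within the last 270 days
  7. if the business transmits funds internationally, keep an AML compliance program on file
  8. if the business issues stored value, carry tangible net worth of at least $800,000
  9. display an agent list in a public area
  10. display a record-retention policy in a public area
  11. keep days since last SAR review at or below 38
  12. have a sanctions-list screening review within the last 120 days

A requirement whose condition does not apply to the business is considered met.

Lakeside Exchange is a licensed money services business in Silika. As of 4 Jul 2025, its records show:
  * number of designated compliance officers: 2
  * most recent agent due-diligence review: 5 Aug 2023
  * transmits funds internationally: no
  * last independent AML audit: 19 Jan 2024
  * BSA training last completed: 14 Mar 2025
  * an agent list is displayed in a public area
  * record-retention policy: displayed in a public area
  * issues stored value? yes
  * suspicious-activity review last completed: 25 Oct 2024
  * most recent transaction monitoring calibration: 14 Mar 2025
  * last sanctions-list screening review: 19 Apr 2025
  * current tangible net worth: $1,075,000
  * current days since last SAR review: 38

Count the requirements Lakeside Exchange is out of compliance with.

1. BSA training 112 days ago vs limit 120 → met
2. designated compliance officers 2 ≥ 2 → met
3. independent AML audit 532 days ago vs limit 730 → met
4. agent due-diligence review 699 days ago vs limit 730 → met
5. transaction monitoring calibration 112 days ago vs limit 120 → met
6. suspicious-activity review 252 days ago vs limit 270 → met
7. condition 'transmits funds internationally' does not hold → requirement n/a → met
8. condition 'issues stored value' holds; tangible net worth $1,075,000 ≥ $800,000 → met
9. agent list present → met
10. record-retention policy present → met
11. days since last SAR review 38 ≤ 38 → met
12. sanctions-list screening review 76 days ago vs limit 120 → met
Not met: 0 of 12

0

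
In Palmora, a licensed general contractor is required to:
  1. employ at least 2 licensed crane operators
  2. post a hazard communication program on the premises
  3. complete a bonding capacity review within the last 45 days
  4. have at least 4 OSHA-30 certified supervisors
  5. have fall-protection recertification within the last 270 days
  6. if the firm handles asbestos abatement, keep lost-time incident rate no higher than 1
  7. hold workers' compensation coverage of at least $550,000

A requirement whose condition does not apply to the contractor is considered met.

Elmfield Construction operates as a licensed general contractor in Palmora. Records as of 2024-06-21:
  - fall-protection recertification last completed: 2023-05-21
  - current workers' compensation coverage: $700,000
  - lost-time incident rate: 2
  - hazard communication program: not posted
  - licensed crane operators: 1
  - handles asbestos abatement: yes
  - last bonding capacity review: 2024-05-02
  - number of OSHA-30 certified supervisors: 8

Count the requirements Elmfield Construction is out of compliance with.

5

1. licensed crane operators 1 < 2 → not met
2. hazard communication program absent → not met
3. bonding capacity review 50 days ago vs limit 45 → not met
4. OSHA-30 certified supervisors 8 ≥ 4 → met
5. fall-protection recertification 397 days ago vs limit 270 → not met
6. condition 'handles asbestos abatement' holds; lost-time incident rate 2 > 1 → not met
7. workers' compensation coverage $700,000 ≥ $550,000 → met
Not met: 5 of 7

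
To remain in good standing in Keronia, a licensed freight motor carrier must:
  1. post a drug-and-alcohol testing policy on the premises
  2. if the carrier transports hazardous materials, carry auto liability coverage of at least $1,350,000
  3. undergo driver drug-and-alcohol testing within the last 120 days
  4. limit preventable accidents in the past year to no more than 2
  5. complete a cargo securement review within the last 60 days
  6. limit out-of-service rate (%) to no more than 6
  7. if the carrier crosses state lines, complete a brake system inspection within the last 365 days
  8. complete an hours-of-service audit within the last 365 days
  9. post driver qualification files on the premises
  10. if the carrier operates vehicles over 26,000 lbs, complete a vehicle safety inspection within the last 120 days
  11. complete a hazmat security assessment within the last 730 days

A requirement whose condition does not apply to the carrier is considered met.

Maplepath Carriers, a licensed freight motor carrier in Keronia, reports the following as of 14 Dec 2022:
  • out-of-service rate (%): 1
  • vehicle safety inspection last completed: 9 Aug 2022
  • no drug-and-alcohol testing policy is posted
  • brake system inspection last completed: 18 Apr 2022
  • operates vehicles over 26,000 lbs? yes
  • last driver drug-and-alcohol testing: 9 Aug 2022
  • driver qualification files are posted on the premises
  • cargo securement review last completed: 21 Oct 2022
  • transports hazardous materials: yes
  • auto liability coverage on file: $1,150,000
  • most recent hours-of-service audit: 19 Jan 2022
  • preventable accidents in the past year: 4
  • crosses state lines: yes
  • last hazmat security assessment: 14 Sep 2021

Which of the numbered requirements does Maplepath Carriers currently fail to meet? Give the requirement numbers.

1. drug-and-alcohol testing policy absent → not met
2. condition 'transports hazardous materials' holds; auto liability coverage $1,150,000 < $1,350,000 → not met
3. driver drug-and-alcohol testing 127 days ago vs limit 120 → not met
4. preventable accidents in the past year 4 > 2 → not met
5. cargo securement review 54 days ago vs limit 60 → met
6. out-of-service rate (%) 1 ≤ 6 → met
7. condition 'crosses state lines' holds; brake system inspection 240 days ago vs limit 365 → met
8. hours-of-service audit 329 days ago vs limit 365 → met
9. driver qualification files present → met
10. condition 'operates vehicles over 26,000 lbs' holds; vehicle safety inspection 127 days ago vs limit 120 → not met
11. hazmat security assessment 456 days ago vs limit 730 → met
Not met: 1, 2, 3, 4, 10

1, 2, 3, 4, 10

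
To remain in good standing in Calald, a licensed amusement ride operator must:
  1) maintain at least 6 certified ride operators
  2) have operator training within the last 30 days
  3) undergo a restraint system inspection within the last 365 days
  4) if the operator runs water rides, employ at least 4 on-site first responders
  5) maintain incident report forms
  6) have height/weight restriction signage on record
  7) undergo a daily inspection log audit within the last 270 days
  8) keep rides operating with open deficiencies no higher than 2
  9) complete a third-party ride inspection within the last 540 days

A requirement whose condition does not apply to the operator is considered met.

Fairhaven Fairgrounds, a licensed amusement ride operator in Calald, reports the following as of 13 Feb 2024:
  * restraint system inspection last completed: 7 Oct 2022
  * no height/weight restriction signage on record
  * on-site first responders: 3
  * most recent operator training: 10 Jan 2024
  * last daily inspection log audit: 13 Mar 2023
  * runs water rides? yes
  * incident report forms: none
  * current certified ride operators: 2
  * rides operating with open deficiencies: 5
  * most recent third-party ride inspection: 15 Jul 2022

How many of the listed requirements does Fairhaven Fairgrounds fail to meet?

9

1. certified ride operators 2 < 6 → not met
2. operator training 34 days ago vs limit 30 → not met
3. restraint system inspection 494 days ago vs limit 365 → not met
4. condition 'runs water rides' holds; on-site first responders 3 < 4 → not met
5. incident report forms absent → not met
6. height/weight restriction signage absent → not met
7. daily inspection log audit 337 days ago vs limit 270 → not met
8. rides operating with open deficiencies 5 > 2 → not met
9. third-party ride inspection 578 days ago vs limit 540 → not met
Not met: 9 of 9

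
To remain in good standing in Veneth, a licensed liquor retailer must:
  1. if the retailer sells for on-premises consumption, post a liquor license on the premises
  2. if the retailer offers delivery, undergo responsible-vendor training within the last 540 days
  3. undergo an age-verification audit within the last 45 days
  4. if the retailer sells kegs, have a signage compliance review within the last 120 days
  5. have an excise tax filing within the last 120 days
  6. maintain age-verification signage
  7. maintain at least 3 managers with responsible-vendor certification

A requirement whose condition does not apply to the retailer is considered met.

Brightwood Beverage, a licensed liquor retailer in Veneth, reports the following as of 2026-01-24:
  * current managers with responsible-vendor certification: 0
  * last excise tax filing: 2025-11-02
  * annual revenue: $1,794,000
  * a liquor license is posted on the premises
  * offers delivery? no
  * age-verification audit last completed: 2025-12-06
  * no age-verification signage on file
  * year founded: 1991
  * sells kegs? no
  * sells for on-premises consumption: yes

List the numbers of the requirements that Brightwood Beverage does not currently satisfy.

1. condition 'sells for on-premises consumption' holds; liquor license present → met
2. condition 'offers delivery' does not hold → requirement n/a → met
3. age-verification audit 49 days ago vs limit 45 → not met
4. condition 'sells kegs' does not hold → requirement n/a → met
5. excise tax filing 83 days ago vs limit 120 → met
6. age-verification signage absent → not met
7. managers with responsible-vendor certification 0 < 3 → not met
Not met: 3, 6, 7

3, 6, 7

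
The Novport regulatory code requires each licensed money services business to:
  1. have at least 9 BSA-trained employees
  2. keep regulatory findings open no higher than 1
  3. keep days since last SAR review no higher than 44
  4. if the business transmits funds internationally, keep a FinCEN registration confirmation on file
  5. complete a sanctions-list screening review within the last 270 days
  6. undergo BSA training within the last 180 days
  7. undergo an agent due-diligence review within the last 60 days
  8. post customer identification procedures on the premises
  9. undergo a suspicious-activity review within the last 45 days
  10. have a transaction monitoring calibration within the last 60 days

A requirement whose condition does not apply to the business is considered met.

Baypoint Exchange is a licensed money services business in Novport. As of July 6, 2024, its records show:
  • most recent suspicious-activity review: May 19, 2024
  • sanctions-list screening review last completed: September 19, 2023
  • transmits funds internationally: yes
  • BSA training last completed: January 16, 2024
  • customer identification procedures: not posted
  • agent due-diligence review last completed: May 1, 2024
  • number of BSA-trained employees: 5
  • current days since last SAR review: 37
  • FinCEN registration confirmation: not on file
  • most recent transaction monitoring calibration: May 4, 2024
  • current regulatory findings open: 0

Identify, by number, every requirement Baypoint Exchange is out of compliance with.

1. BSA-trained employees 5 < 9 → not met
2. regulatory findings open 0 ≤ 1 → met
3. days since last SAR review 37 ≤ 44 → met
4. condition 'transmits funds internationally' holds; FinCEN registration confirmation absent → not met
5. sanctions-list screening review 291 days ago vs limit 270 → not met
6. BSA training 172 days ago vs limit 180 → met
7. agent due-diligence review 66 days ago vs limit 60 → not met
8. customer identification procedures absent → not met
9. suspicious-activity review 48 days ago vs limit 45 → not met
10. transaction monitoring calibration 63 days ago vs limit 60 → not met
Not met: 1, 4, 5, 7, 8, 9, 10

1, 4, 5, 7, 8, 9, 10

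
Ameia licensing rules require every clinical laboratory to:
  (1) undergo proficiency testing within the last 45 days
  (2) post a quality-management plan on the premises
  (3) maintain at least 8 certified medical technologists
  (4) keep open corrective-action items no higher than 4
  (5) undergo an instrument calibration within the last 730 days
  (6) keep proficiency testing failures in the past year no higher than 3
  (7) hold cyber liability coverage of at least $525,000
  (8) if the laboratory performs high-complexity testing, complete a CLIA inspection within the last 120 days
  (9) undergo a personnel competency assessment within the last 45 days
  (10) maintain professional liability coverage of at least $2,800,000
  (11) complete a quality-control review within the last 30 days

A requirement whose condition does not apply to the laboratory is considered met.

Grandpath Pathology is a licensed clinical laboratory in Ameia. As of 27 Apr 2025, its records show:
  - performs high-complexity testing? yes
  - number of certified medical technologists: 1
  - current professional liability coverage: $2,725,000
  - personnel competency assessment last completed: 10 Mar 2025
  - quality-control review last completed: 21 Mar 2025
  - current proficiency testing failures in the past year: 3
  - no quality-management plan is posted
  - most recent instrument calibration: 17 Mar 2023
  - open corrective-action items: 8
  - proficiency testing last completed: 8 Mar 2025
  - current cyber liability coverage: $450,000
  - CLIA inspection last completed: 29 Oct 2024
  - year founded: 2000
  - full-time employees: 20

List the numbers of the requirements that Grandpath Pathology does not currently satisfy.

1. proficiency testing 50 days ago vs limit 45 → not met
2. quality-management plan absent → not met
3. certified medical technologists 1 < 8 → not met
4. open corrective-action items 8 > 4 → not met
5. instrument calibration 772 days ago vs limit 730 → not met
6. proficiency testing failures in the past year 3 ≤ 3 → met
7. cyber liability coverage $450,000 < $525,000 → not met
8. condition 'performs high-complexity testing' holds; CLIA inspection 180 days ago vs limit 120 → not met
9. personnel competency assessment 48 days ago vs limit 45 → not met
10. professional liability coverage $2,725,000 < $2,800,000 → not met
11. quality-control review 37 days ago vs limit 30 → not met
Not met: 1, 2, 3, 4, 5, 7, 8, 9, 10, 11

1, 2, 3, 4, 5, 7, 8, 9, 10, 11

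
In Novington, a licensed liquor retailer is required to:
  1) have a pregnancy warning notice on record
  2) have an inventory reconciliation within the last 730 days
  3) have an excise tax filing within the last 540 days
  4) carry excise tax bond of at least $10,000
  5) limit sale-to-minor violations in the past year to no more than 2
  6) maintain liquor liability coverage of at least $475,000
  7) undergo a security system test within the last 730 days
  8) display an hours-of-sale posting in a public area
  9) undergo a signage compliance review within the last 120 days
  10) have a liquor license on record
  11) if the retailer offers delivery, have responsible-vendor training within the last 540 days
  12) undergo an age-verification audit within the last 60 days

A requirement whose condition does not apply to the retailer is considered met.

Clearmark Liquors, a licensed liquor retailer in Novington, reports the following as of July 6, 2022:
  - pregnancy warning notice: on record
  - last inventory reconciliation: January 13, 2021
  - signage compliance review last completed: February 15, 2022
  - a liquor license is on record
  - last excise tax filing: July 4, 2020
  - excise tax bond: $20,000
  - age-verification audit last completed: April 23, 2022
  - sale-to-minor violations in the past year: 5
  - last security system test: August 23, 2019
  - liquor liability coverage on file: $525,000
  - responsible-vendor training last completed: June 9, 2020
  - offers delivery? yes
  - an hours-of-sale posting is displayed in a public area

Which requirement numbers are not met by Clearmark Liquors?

1. pregnancy warning notice present → met
2. inventory reconciliation 539 days ago vs limit 730 → met
3. excise tax filing 732 days ago vs limit 540 → not met
4. excise tax bond $20,000 ≥ $10,000 → met
5. sale-to-minor violations in the past year 5 > 2 → not met
6. liquor liability coverage $525,000 ≥ $475,000 → met
7. security system test 1048 days ago vs limit 730 → not met
8. hours-of-sale posting present → met
9. signage compliance review 141 days ago vs limit 120 → not met
10. liquor license present → met
11. condition 'offers delivery' holds; responsible-vendor training 757 days ago vs limit 540 → not met
12. age-verification audit 74 days ago vs limit 60 → not met
Not met: 3, 5, 7, 9, 11, 12

3, 5, 7, 9, 11, 12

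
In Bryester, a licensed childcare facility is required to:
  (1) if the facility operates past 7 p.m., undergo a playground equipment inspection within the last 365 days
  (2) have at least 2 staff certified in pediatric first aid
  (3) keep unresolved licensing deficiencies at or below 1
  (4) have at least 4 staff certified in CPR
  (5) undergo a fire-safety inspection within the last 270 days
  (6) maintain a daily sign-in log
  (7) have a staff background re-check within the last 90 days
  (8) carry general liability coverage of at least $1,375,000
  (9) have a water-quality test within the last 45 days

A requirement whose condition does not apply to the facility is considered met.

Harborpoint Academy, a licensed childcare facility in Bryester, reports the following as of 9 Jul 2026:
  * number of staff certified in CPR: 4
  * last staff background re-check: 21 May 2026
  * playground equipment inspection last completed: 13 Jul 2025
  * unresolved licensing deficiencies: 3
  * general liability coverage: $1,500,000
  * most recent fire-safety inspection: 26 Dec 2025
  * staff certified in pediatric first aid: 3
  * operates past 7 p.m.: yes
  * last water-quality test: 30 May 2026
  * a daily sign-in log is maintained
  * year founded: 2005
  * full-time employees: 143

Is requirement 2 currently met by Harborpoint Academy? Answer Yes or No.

2. staff certified in pediatric first aid 3 ≥ 2 → met

Yes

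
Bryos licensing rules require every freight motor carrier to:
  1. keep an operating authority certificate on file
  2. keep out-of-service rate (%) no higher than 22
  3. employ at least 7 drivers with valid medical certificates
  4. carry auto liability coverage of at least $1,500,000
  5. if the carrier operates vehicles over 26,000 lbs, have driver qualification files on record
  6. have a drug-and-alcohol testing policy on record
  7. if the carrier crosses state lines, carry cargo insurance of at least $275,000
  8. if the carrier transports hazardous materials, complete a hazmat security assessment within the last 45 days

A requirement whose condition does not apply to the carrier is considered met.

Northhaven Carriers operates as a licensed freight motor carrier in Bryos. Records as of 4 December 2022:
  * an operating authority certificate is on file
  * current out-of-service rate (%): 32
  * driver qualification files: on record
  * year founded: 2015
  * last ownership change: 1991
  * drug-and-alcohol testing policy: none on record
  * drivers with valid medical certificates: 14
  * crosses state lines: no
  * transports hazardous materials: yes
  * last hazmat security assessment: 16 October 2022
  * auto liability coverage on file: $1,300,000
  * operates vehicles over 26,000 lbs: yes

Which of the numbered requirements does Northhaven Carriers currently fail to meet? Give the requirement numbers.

1. operating authority certificate present → met
2. out-of-service rate (%) 32 > 22 → not met
3. drivers with valid medical certificates 14 ≥ 7 → met
4. auto liability coverage $1,300,000 < $1,500,000 → not met
5. condition 'operates vehicles over 26,000 lbs' holds; driver qualification files present → met
6. drug-and-alcohol testing policy absent → not met
7. condition 'crosses state lines' does not hold → requirement n/a → met
8. condition 'transports hazardous materials' holds; hazmat security assessment 49 days ago vs limit 45 → not met
Not met: 2, 4, 6, 8

2, 4, 6, 8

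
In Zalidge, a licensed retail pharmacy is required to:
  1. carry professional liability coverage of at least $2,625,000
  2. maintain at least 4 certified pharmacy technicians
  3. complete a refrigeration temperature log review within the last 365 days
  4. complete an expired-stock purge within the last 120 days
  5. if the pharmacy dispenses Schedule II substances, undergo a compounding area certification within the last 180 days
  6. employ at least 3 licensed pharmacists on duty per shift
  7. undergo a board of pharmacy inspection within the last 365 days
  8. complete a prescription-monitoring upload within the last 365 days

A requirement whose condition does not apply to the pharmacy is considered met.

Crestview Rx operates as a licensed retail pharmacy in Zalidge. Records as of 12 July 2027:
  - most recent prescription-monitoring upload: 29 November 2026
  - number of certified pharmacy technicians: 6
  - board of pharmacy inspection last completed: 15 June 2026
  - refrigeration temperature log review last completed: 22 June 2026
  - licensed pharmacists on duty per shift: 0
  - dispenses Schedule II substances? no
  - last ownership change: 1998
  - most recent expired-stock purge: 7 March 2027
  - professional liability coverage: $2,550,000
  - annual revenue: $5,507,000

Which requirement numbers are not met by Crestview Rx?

1. professional liability coverage $2,550,000 < $2,625,000 → not met
2. certified pharmacy technicians 6 ≥ 4 → met
3. refrigeration temperature log review 385 days ago vs limit 365 → not met
4. expired-stock purge 127 days ago vs limit 120 → not met
5. condition 'dispenses Schedule II substances' does not hold → requirement n/a → met
6. licensed pharmacists on duty per shift 0 < 3 → not met
7. board of pharmacy inspection 392 days ago vs limit 365 → not met
8. prescription-monitoring upload 225 days ago vs limit 365 → met
Not met: 1, 3, 4, 6, 7

1, 3, 4, 6, 7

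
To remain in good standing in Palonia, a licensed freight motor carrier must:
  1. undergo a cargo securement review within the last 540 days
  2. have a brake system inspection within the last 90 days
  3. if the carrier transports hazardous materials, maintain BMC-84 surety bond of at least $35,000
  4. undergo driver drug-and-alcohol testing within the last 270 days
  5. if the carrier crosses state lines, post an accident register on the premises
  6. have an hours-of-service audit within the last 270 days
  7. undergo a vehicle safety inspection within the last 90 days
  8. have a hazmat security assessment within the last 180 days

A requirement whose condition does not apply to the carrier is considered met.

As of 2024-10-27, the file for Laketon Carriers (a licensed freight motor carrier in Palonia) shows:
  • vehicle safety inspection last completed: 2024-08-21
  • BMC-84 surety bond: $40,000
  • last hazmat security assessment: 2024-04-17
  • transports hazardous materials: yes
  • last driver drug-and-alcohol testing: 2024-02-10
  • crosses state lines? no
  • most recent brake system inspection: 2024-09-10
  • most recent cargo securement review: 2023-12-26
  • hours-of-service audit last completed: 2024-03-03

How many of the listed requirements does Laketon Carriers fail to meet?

1

1. cargo securement review 306 days ago vs limit 540 → met
2. brake system inspection 47 days ago vs limit 90 → met
3. condition 'transports hazardous materials' holds; BMC-84 surety bond $40,000 ≥ $35,000 → met
4. driver drug-and-alcohol testing 260 days ago vs limit 270 → met
5. condition 'crosses state lines' does not hold → requirement n/a → met
6. hours-of-service audit 238 days ago vs limit 270 → met
7. vehicle safety inspection 67 days ago vs limit 90 → met
8. hazmat security assessment 193 days ago vs limit 180 → not met
Not met: 1 of 8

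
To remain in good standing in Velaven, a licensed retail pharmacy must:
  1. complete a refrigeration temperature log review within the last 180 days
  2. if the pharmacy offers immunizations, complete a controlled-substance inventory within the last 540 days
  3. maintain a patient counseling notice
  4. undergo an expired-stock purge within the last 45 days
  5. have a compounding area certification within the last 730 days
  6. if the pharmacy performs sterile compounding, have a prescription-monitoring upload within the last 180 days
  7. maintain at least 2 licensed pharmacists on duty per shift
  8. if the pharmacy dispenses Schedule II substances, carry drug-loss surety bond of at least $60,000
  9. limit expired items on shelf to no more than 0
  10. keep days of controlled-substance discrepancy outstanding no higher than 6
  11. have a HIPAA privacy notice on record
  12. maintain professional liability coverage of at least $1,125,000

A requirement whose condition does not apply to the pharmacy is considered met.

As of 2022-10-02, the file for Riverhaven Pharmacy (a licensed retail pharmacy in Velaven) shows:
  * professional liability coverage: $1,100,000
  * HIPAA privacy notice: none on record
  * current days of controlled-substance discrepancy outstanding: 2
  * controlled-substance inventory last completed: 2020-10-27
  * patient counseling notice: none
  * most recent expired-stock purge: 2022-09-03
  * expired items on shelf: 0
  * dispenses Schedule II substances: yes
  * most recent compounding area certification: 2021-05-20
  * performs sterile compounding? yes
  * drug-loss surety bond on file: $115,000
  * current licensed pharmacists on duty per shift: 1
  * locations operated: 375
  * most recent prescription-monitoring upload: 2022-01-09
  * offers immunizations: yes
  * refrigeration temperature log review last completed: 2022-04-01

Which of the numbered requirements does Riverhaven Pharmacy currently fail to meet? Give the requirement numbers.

1. refrigeration temperature log review 184 days ago vs limit 180 → not met
2. condition 'offers immunizations' holds; controlled-substance inventory 705 days ago vs limit 540 → not met
3. patient counseling notice absent → not met
4. expired-stock purge 29 days ago vs limit 45 → met
5. compounding area certification 500 days ago vs limit 730 → met
6. condition 'performs sterile compounding' holds; prescription-monitoring upload 266 days ago vs limit 180 → not met
7. licensed pharmacists on duty per shift 1 < 2 → not met
8. condition 'dispenses Schedule II substances' holds; drug-loss surety bond $115,000 ≥ $60,000 → met
9. expired items on shelf 0 ≤ 0 → met
10. days of controlled-substance discrepancy outstanding 2 ≤ 6 → met
11. HIPAA privacy notice absent → not met
12. professional liability coverage $1,100,000 < $1,125,000 → not met
Not met: 1, 2, 3, 6, 7, 11, 12

1, 2, 3, 6, 7, 11, 12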